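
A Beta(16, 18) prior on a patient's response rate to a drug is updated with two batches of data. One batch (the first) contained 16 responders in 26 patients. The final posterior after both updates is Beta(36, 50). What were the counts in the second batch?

4 responders and 22 non-responders

Because Beta–binomial updating is additive in the counts, the combined data contributed (α_post−α_prior, β_post−β_prior) successes and failures.
Total across both batches: 36−16=20 responders, 50−18=32 non-responders.
Subtract the first batch: 20−16=4 responders and 32−10=22 non-responders.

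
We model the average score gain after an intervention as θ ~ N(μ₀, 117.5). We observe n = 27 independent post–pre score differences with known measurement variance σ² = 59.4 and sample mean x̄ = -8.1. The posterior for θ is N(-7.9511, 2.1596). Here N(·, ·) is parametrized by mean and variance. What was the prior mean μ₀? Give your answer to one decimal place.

μ₀ = 0.0

With known observation variance, the Normal–Normal posterior has precision τ_n = τ₀ + n/σ² and mean μ_n = (τ₀μ₀ + (n/σ²)x̄)/τ_n.
Here τ₀ = 1/117.5 = 0.008511 and τ_data = 27/59.4 = 0.454545, so τ_n = 0.463056.
Rearranging for μ₀: μ₀ = (μ_n·τ_n − τ_data·x̄)/τ₀ = (-7.9511·0.463056 − 0.454545·-8.1) / 0.008511 = 0.000010/0.008511 ≈ 0.0.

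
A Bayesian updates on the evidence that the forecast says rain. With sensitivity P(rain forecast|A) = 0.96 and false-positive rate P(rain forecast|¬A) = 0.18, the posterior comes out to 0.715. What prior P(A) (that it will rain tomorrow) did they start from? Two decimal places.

Bayes' rule in odds form gives O(A|E) = O(A)·[P(E|A)/P(E|¬A)], hence O(A) = O(A|E)/LR.
Posterior odds = 0.715/(1−0.715) = 2.5088. LR = 0.96/0.18 = 5.3333.
Prior odds = 2.5088/5.3333 = 0.4704, so P(A) = 0.4704/(1+0.4704) ≈ 0.32.

P(A) = 0.32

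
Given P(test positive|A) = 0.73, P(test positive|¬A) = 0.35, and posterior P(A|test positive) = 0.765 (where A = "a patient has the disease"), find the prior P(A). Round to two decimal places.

P(A) = 0.61

Bayes' rule in odds form gives O(A|E) = O(A)·[P(E|A)/P(E|¬A)], hence O(A) = O(A|E)/LR.
Posterior odds = 0.765/(1−0.765) = 3.2553. LR = 0.73/0.35 = 2.0857.
Prior odds = 3.2553/2.0857 = 1.5608, so P(A) = 1.5608/(1+1.5608) ≈ 0.61.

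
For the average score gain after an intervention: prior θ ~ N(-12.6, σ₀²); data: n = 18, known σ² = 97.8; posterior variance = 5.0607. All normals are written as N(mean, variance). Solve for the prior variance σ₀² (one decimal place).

Posterior precision equals prior precision plus data precision: 1/σ_n² = 1/σ₀² + n/σ².
So 1/σ₀² = 1/5.0607 − 18/97.8 = 0.197601 − 0.184049 = 0.013552.
Hence σ₀² = 1/0.013552 ≈ 73.8.

σ₀² = 73.8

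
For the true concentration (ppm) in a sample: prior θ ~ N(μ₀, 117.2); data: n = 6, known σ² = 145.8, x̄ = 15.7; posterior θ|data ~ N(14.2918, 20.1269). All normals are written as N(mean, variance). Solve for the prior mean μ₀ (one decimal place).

The posterior mean is a precision-weighted average: μ_n = (τ₀μ₀ + τ_data·x̄)/(τ₀+τ_data), with τ₀=1/σ₀² and τ_data=n/σ².
Here τ₀ = 1/117.2 = 0.008532 and τ_data = 6/145.8 = 0.041152, so τ_n = 0.049684.
Rearranging for μ₀: μ₀ = (μ_n·τ_n − τ_data·x̄)/τ₀ = (14.2918·0.049684 − 0.041152·15.7) / 0.008532 = 0.063987/0.008532 ≈ 7.5.

μ₀ = 7.5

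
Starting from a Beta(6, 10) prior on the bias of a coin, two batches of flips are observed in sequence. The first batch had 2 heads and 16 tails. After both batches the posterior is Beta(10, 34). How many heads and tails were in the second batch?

2 heads and 8 tails

Because Beta–binomial updating is additive in the counts, the combined data contributed (α_post−α_prior, β_post−β_prior) successes and failures.
Total across both batches: 10−6=4 heads, 34−10=24 tails.
Subtract the first batch: 4−2=2 heads and 24−16=8 tails.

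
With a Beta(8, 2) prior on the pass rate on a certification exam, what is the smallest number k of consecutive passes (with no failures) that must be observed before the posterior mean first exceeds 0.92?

k = 16

After k passes and 0 failures the posterior is Beta(8+k, 2), with mean (8+k)/(8+2+k).
Set (8+k)/(10+k) > 0.92 and solve: k > (0.92·10 − 8)/(1 − 0.92) = 15.000.
The smallest integer exceeding 15.000 is 16.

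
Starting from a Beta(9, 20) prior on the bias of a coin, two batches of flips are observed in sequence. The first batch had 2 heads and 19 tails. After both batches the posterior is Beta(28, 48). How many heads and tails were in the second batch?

Because Beta–binomial updating is additive in the counts, the combined data contributed (α_post−α_prior, β_post−β_prior) successes and failures.
Total across both batches: 28−9=19 heads, 48−20=28 tails.
Subtract the first batch: 19−2=17 heads and 28−19=9 tails.

17 heads and 9 tails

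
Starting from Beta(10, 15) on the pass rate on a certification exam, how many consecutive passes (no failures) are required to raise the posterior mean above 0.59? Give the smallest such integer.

After k passes and 0 failures the posterior is Beta(10+k, 15), with mean (10+k)/(10+15+k).
Set (10+k)/(25+k) > 0.59 and solve: k > (0.59·25 − 10)/(1 − 0.59) = 11.585.
The smallest integer exceeding 11.585 is 12, and checking k=12: (22)/(37) = 0.5946 > 0.59.

k = 12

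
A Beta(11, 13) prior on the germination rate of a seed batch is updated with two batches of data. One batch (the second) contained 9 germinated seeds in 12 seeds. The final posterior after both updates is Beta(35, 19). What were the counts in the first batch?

Sequential conjugate updates are equivalent to a single update on the pooled data, so total successes = posterior α − prior α and total failures = posterior β − prior β.
Total across both batches: 35−11=24 germinated seeds, 19−13=6 non-germinating seeds.
Subtract the second batch: 24−9=15 germinated seeds and 6−3=3 non-germinating seeds.

15 germinated seeds and 3 non-germinating seeds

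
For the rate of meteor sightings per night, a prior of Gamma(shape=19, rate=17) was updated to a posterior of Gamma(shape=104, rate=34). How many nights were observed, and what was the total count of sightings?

n = 17 nights with total 85 sightings

A Gamma(α, β) prior (rate parametrization) on a Poisson rate with n observations summing to S gives posterior Gamma(α+S, β+n).
Matching: Σxᵢ = 104 − 19 = 85 and n = 34 − 17 = 17.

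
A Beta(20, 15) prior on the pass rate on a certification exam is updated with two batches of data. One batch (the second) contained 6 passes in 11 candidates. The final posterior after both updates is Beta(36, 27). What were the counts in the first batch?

Sequential conjugate updates are equivalent to a single update on the pooled data, so total successes = posterior α − prior α and total failures = posterior β − prior β.
Total across both batches: 36−20=16 passes, 27−15=12 failures.
Subtract the second batch: 16−6=10 passes and 12−5=7 failures.

10 passes and 7 failures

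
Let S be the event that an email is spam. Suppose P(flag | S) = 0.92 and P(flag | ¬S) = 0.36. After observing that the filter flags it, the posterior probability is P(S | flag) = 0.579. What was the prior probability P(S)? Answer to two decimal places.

In odds form, posterior odds = prior odds × likelihood ratio, so prior odds = posterior odds ÷ LR.
Posterior odds = 0.579/(1−0.579) = 1.3753. LR = 0.92/0.36 = 2.5556.
Prior odds = 1.3753/2.5556 = 0.5382, so P(S) = 0.5382/(1+0.5382) ≈ 0.35.

P(S) = 0.35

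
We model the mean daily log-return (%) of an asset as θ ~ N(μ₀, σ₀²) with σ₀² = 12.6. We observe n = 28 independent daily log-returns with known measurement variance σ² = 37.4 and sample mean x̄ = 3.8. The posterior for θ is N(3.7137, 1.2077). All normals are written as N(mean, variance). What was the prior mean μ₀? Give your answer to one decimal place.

μ₀ = 2.9

The posterior mean is a precision-weighted average: μ_n = (τ₀μ₀ + τ_data·x̄)/(τ₀+τ_data), with τ₀=1/σ₀² and τ_data=n/σ².
Here τ₀ = 1/12.6 = 0.079365 and τ_data = 28/37.4 = 0.748663, so τ_n = 0.828028.
Rearranging for μ₀: μ₀ = (μ_n·τ_n − τ_data·x̄)/τ₀ = (3.7137·0.828028 − 0.748663·3.8) / 0.079365 = 0.230128/0.079365 ≈ 2.9.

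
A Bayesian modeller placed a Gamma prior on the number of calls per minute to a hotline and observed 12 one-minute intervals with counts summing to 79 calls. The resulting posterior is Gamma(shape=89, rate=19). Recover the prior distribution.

Gamma(shape=10, rate=7)

Gamma–Poisson conjugacy: posterior shape = α + Σxᵢ, posterior rate = β + n.
So α = 89 − 79 = 10 and β = 19 − 12 = 7.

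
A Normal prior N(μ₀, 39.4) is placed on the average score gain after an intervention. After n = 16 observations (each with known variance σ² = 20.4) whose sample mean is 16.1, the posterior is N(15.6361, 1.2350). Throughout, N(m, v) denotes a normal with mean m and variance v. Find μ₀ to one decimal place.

The posterior mean is a precision-weighted average: μ_n = (τ₀μ₀ + τ_data·x̄)/(τ₀+τ_data), with τ₀=1/σ₀² and τ_data=n/σ².
Here τ₀ = 1/39.4 = 0.025381 and τ_data = 16/20.4 = 0.784314, so τ_n = 0.809695.
Rearranging for μ₀: μ₀ = (μ_n·τ_n − τ_data·x̄)/τ₀ = (15.6361·0.809695 − 0.784314·16.1) / 0.025381 = 0.033017/0.025381 ≈ 1.3.

μ₀ = 1.3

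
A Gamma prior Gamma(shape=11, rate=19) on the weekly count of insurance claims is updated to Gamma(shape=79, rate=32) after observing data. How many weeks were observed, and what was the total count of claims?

n = 13 weeks with total 68 claims

Gamma–Poisson conjugacy: posterior shape = α + Σxᵢ, posterior rate = β + n.
Matching: Σxᵢ = 79 − 11 = 68 and n = 32 − 19 = 13.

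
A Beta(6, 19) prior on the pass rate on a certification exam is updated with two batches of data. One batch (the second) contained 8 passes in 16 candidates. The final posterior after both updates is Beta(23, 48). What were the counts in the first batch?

9 passes and 21 failures

Sequential conjugate updates are equivalent to a single update on the pooled data, so total successes = posterior α − prior α and total failures = posterior β − prior β.
Total across both batches: 23−6=17 passes, 48−19=29 failures.
Subtract the second batch: 17−8=9 passes and 29−8=21 failures.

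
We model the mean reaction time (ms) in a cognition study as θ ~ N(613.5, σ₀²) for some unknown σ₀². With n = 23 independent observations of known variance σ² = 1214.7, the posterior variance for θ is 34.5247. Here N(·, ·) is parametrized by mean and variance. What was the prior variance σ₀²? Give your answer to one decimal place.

Posterior precision equals prior precision plus data precision: 1/σ_n² = 1/σ₀² + n/σ².
So 1/σ₀² = 1/34.5247 − 23/1214.7 = 0.028965 − 0.018935 = 0.010030.
Hence σ₀² = 1/0.010030 ≈ 99.7.

σ₀² = 99.7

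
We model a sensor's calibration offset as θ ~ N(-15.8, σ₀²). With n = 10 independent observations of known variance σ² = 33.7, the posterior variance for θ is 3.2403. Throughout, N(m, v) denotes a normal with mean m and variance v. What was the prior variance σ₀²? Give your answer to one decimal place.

Posterior precision equals prior precision plus data precision: 1/σ_n² = 1/σ₀² + n/σ².
So 1/σ₀² = 1/3.2403 − 10/33.7 = 0.308613 − 0.296736 = 0.011877.
Hence σ₀² = 1/0.011877 ≈ 84.2.

σ₀² = 84.2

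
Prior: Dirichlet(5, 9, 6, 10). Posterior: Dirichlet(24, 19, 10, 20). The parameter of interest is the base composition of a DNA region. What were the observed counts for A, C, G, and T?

counts (19, 10, 4, 10)

For a Dirichlet(α) prior with multinomial counts c, the posterior is Dirichlet(α + c) componentwise.
Counts are posterior − prior componentwise: 24−5=19, 19−9=10, 10−6=4, 20−10=10.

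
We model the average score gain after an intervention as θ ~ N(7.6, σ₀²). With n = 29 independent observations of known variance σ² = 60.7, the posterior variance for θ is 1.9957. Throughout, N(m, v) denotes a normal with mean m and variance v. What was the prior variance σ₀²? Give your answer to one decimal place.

σ₀² = 42.9

For the Normal–Normal model with known σ², precisions add: τ_n = τ₀ + n/σ².
So 1/σ₀² = 1/1.9957 − 29/60.7 = 0.501077 − 0.477759 = 0.023318.
Hence σ₀² = 1/0.023318 ≈ 42.9.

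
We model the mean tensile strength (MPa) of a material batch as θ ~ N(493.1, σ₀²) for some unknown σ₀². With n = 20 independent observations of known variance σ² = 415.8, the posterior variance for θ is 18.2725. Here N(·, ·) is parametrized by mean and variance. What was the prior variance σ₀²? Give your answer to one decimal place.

For the Normal–Normal model with known σ², precisions add: τ_n = τ₀ + n/σ².
So 1/σ₀² = 1/18.2725 − 20/415.8 = 0.054727 − 0.048100 = 0.006627.
Hence σ₀² = 1/0.006627 ≈ 150.9.

σ₀² = 150.9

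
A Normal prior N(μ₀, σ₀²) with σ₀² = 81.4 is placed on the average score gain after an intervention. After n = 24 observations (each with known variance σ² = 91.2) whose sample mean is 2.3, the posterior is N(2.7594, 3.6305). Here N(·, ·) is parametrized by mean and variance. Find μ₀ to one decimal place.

The posterior mean is a precision-weighted average: μ_n = (τ₀μ₀ + τ_data·x̄)/(τ₀+τ_data), with τ₀=1/σ₀² and τ_data=n/σ².
Here τ₀ = 1/81.4 = 0.012285 and τ_data = 24/91.2 = 0.263158, so τ_n = 0.275443.
Rearranging for μ₀: μ₀ = (μ_n·τ_n − τ_data·x̄)/τ₀ = (2.7594·0.275443 − 0.263158·2.3) / 0.012285 = 0.154794/0.012285 ≈ 12.6.

μ₀ = 12.6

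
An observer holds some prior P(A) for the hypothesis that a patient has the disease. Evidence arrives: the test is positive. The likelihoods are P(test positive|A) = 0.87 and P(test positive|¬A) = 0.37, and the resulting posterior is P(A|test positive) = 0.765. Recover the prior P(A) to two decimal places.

P(A) = 0.58

Bayes' rule in odds form gives O(A|E) = O(A)·[P(E|A)/P(E|¬A)], hence O(A) = O(A|E)/LR.
Posterior odds = 0.765/(1−0.765) = 3.2553. LR = 0.87/0.37 = 2.3514.
Prior odds = 3.2553/2.3514 = 1.3844, so P(A) = 1.3844/(1+1.3844) ≈ 0.58.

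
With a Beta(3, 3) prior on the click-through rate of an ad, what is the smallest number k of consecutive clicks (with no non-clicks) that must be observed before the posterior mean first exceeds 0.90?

After k clicks and 0 non-clicks the posterior is Beta(3+k, 3), with mean (3+k)/(3+3+k).
Set (3+k)/(6+k) > 0.90 and solve: k > (0.90·6 − 3)/(1 − 0.90) = 24.000.
The smallest integer exceeding 24.000 is 25.

k = 25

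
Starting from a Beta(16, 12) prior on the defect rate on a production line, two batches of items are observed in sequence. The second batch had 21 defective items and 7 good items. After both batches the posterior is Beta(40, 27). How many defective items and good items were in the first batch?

Because Beta–binomial updating is additive in the counts, the combined data contributed (α_post−α_prior, β_post−β_prior) successes and failures.
Total across both batches: 40−16=24 defective items, 27−12=15 good items.
Subtract the second batch: 24−21=3 defective items and 15−7=8 good items.

3 defective items and 8 good items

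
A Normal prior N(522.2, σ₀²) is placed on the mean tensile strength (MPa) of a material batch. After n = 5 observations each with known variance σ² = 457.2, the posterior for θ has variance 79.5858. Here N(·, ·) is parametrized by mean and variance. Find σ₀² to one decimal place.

Posterior precision equals prior precision plus data precision: 1/σ_n² = 1/σ₀² + n/σ².
So 1/σ₀² = 1/79.5858 − 5/457.2 = 0.012565 − 0.010936 = 0.001629.
Hence σ₀² = 1/0.001629 ≈ 613.9.

σ₀² = 613.9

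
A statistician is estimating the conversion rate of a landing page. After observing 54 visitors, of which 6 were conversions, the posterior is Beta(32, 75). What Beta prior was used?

A Beta(a, b) prior with s successes and f failures in binomial data gives a Beta(a+s, b+f) posterior.
So a = 32 − 6 = 26 and b = 75 − 48 = 27.

Beta(26, 27)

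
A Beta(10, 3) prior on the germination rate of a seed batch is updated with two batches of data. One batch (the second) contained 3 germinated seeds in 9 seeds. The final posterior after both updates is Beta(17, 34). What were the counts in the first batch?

Sequential conjugate updates are equivalent to a single update on the pooled data, so total successes = posterior α − prior α and total failures = posterior β − prior β.
Total across both batches: 17−10=7 germinated seeds, 34−3=31 non-germinating seeds.
Subtract the second batch: 7−3=4 germinated seeds and 31−6=25 non-germinating seeds.

4 germinated seeds and 25 non-germinating seeds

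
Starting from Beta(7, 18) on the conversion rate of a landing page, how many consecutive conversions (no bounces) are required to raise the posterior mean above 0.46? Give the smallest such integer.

After k conversions and 0 bounces the posterior is Beta(7+k, 18), with mean (7+k)/(7+18+k).
Set (7+k)/(25+k) > 0.46 and solve: k > (0.46·25 − 7)/(1 − 0.46) = 8.333.
The smallest integer exceeding 8.333 is 9, and checking k=9: (16)/(34) = 0.4706 > 0.46.

k = 9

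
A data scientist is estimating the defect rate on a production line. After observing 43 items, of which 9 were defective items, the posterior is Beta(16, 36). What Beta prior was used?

Beta(7, 2)

Beta is conjugate to the binomial likelihood: posterior = Beta(α+s, β+f).
Subtract the data counts: 16−9=7, 36−34=2.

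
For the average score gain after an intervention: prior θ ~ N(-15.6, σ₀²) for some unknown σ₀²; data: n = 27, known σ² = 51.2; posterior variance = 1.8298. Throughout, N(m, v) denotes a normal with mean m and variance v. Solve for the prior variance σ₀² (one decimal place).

For the Normal–Normal model with known σ², precisions add: τ_n = τ₀ + n/σ².
So 1/σ₀² = 1/1.8298 − 27/51.2 = 0.546508 − 0.527344 = 0.019164.
Hence σ₀² = 1/0.019164 ≈ 52.2.

σ₀² = 52.2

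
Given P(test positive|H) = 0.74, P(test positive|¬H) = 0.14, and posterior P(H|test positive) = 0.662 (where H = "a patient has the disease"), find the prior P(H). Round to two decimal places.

In odds form, posterior odds = prior odds × likelihood ratio, so prior odds = posterior odds ÷ LR.
Posterior odds = 0.662/(1−0.662) = 1.9586. LR = 0.74/0.14 = 5.2857.
Prior odds = 1.9586/5.2857 = 0.3705, so P(H) = 0.3705/(1+0.3705) ≈ 0.27.

P(H) = 0.27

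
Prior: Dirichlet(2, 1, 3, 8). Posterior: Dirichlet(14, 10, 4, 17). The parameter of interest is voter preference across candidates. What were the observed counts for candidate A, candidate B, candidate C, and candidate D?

counts (12, 9, 1, 9)

For a Dirichlet(α) prior with multinomial counts c, the posterior is Dirichlet(α + c) componentwise.
Counts are posterior − prior componentwise: 14−2=12, 10−1=9, 4−3=1, 17−8=9.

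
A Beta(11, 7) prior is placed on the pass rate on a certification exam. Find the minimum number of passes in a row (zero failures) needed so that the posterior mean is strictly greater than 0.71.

k = 7

After k passes and 0 failures the posterior is Beta(11+k, 7), with mean (11+k)/(11+7+k).
Set (11+k)/(18+k) > 0.71 and solve: k > (0.71·18 − 11)/(1 − 0.71) = 6.138.
The smallest integer exceeding 6.138 is 7.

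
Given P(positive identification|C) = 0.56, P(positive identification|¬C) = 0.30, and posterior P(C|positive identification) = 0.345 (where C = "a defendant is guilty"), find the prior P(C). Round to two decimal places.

P(C) = 0.22

In odds form, posterior odds = prior odds × likelihood ratio, so prior odds = posterior odds ÷ LR.
Posterior odds = 0.345/(1−0.345) = 0.5267. LR = 0.56/0.30 = 1.8667.
Prior odds = 0.5267/1.8667 = 0.2822, so P(C) = 0.2822/(1+0.2822) ≈ 0.22.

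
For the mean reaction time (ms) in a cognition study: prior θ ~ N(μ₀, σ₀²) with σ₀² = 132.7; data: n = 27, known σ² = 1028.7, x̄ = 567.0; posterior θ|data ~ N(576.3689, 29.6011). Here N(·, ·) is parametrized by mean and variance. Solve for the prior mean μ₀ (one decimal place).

μ₀ = 609.0

With known observation variance, the Normal–Normal posterior has precision τ_n = τ₀ + n/σ² and mean μ_n = (τ₀μ₀ + (n/σ²)x̄)/τ_n.
Here τ₀ = 1/132.7 = 0.007536 and τ_data = 27/1028.7 = 0.026247, so τ_n = 0.033783.
Rearranging for μ₀: μ₀ = (μ_n·τ_n − τ_data·x̄)/τ₀ = (576.3689·0.033783 − 0.026247·567.0) / 0.007536 = 4.589422/0.007536 ≈ 609.0.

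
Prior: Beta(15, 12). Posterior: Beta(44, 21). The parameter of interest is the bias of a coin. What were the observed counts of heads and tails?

Beta is conjugate to the binomial likelihood: posterior = Beta(α+s, β+f).
So s = 44 − 15 = 29 and f = 21 − 12 = 9.

29 heads and 9 tails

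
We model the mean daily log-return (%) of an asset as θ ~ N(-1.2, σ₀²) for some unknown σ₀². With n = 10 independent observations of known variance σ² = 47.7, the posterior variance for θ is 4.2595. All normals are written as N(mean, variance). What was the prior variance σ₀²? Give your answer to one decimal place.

For the Normal–Normal model with known σ², precisions add: τ_n = τ₀ + n/σ².
So 1/σ₀² = 1/4.2595 − 10/47.7 = 0.234769 − 0.209644 = 0.025125.
Hence σ₀² = 1/0.025125 ≈ 39.8.

σ₀² = 39.8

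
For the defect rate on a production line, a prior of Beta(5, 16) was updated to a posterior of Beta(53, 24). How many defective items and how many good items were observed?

48 defective items and 8 good items

A Beta(α, β) prior with s successes and f failures in binomial data gives a Beta(α+s, β+f) posterior.
So s = 53 − 5 = 48 and f = 24 − 16 = 8.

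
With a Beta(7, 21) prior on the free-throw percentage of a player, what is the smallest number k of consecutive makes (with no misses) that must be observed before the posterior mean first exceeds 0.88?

After k makes and 0 misses the posterior is Beta(7+k, 21), with mean (7+k)/(7+21+k).
Set (7+k)/(28+k) > 0.88 and solve: k > (0.88·28 − 7)/(1 − 0.88) = 147.000.
The smallest integer exceeding 147.000 is 148, and checking k=148: (155)/(176) = 0.8807 > 0.88.

k = 148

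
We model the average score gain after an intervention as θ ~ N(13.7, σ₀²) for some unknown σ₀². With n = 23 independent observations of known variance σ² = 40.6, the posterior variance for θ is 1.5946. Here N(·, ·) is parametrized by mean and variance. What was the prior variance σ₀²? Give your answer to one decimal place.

σ₀² = 16.5

Posterior precision equals prior precision plus data precision: 1/σ_n² = 1/σ₀² + n/σ².
So 1/σ₀² = 1/1.5946 − 23/40.6 = 0.627117 − 0.566502 = 0.060615.
Hence σ₀² = 1/0.060615 ≈ 16.5.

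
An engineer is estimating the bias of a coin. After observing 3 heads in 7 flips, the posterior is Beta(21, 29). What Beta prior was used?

A Beta(α, β) prior with s successes and f failures in binomial data gives a Beta(α+s, β+f) posterior.
Subtract the data counts: 21−3=18, 29−4=25.

Beta(18, 25)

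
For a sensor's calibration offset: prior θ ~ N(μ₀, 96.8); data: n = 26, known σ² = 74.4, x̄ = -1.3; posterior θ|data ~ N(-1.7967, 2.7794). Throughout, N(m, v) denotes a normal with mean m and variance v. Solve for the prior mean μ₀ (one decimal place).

The posterior mean is a precision-weighted average: μ_n = (τ₀μ₀ + τ_data·x̄)/(τ₀+τ_data), with τ₀=1/σ₀² and τ_data=n/σ².
Here τ₀ = 1/96.8 = 0.010331 and τ_data = 26/74.4 = 0.349462, so τ_n = 0.359793.
Rearranging for μ₀: μ₀ = (μ_n·τ_n − τ_data·x̄)/τ₀ = (-1.7967·0.359793 − 0.349462·-1.3) / 0.010331 = -0.192139/0.010331 ≈ -18.6.

μ₀ = -18.6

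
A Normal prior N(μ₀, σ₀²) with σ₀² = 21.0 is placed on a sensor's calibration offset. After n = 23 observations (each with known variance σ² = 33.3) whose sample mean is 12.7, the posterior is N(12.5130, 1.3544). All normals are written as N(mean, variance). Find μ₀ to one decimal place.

The posterior mean is a precision-weighted average: μ_n = (τ₀μ₀ + τ_data·x̄)/(τ₀+τ_data), with τ₀=1/σ₀² and τ_data=n/σ².
Here τ₀ = 1/21.0 = 0.047619 and τ_data = 23/33.3 = 0.690691, so τ_n = 0.738310.
Rearranging for μ₀: μ₀ = (μ_n·τ_n − τ_data·x̄)/τ₀ = (12.5130·0.738310 − 0.690691·12.7) / 0.047619 = 0.466697/0.047619 ≈ 9.8.

μ₀ = 9.8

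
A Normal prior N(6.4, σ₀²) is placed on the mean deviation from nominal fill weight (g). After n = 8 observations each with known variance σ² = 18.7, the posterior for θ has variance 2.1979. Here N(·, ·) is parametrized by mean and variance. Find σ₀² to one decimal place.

Posterior precision equals prior precision plus data precision: 1/σ_n² = 1/σ₀² + n/σ².
So 1/σ₀² = 1/2.1979 − 8/18.7 = 0.454980 − 0.427807 = 0.027173.
Hence σ₀² = 1/0.027173 ≈ 36.8.

σ₀² = 36.8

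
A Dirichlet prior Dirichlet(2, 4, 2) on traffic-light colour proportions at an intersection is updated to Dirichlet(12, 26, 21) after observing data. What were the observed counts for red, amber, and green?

counts (10, 22, 19)

For a Dirichlet(α) prior with multinomial counts c, the posterior is Dirichlet(α + c) componentwise.
Counts are posterior − prior componentwise: 12−2=10, 26−4=22, 21−2=19.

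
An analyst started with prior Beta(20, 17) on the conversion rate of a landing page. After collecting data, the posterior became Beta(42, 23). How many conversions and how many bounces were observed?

22 conversions and 6 bounces

Beta is conjugate to the binomial likelihood: posterior = Beta(a+s, b+f).
So s = 42 − 20 = 22 and f = 23 − 17 = 6.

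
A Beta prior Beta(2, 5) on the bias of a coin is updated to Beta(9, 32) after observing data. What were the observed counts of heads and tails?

Beta is conjugate to the binomial likelihood: posterior = Beta(a+s, b+f).
Match parameters: s=9−2=7, f=32−5=27.

7 heads and 27 tails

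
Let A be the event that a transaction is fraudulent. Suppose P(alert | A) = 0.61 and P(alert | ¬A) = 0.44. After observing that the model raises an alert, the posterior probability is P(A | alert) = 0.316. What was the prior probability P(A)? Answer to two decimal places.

In odds form, posterior odds = prior odds × likelihood ratio, so prior odds = posterior odds ÷ LR.
Posterior odds = 0.316/(1−0.316) = 0.4620. LR = 0.61/0.44 = 1.3864.
Prior odds = 0.4620/1.3864 = 0.3332, so P(A) = 0.3332/(1+0.3332) ≈ 0.25.

P(A) = 0.25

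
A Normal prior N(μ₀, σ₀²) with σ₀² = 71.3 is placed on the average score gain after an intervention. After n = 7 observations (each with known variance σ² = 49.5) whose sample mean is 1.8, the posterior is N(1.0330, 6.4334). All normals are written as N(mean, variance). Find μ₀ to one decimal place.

μ₀ = -6.7

With known observation variance, the Normal–Normal posterior has precision τ_n = τ₀ + n/σ² and mean μ_n = (τ₀μ₀ + (n/σ²)x̄)/τ_n.
Here τ₀ = 1/71.3 = 0.014025 and τ_data = 7/49.5 = 0.141414, so τ_n = 0.155439.
Rearranging for μ₀: μ₀ = (μ_n·τ_n − τ_data·x̄)/τ₀ = (1.0330·0.155439 − 0.141414·1.8) / 0.014025 = -0.093977/0.014025 ≈ -6.7.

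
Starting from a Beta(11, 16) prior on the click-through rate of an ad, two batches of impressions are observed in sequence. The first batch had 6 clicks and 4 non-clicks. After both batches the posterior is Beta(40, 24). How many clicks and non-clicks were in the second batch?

23 clicks and 4 non-clicks

Sequential conjugate updates are equivalent to a single update on the pooled data, so total successes = posterior α − prior α and total failures = posterior β − prior β.
Total across both batches: 40−11=29 clicks, 24−16=8 non-clicks.
Subtract the first batch: 29−6=23 clicks and 8−4=4 non-clicks.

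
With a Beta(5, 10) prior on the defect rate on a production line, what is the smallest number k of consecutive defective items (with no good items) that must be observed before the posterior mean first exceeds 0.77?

k = 29

After k defective items and 0 good items the posterior is Beta(5+k, 10), with mean (5+k)/(5+10+k).
Set (5+k)/(15+k) > 0.77 and solve: k > (0.77·15 − 5)/(1 − 0.77) = 28.478.
The smallest integer exceeding 28.478 is 29, and checking k=29: (34)/(44) = 0.7727 > 0.77.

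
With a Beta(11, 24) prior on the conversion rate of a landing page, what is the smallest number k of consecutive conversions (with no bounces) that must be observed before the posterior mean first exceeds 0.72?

k = 51

After k conversions and 0 bounces the posterior is Beta(11+k, 24), with mean (11+k)/(11+24+k).
Set (11+k)/(35+k) > 0.72 and solve: k > (0.72·35 − 11)/(1 − 0.72) = 50.714.
The smallest integer exceeding 50.714 is 51, and checking k=51: (62)/(86) = 0.7209 > 0.72.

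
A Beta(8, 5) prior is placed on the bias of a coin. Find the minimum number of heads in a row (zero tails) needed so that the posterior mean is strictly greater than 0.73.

k = 6

After k heads and 0 tails the posterior is Beta(8+k, 5), with mean (8+k)/(8+5+k).
Set (8+k)/(13+k) > 0.73 and solve: k > (0.73·13 − 8)/(1 − 0.73) = 5.519.
The smallest integer exceeding 5.519 is 6, and checking k=6: (14)/(19) = 0.7368 > 0.73.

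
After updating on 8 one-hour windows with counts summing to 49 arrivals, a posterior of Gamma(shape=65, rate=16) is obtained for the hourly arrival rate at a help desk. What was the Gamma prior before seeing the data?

Gamma(shape=16, rate=8)

Gamma–Poisson conjugacy: posterior shape = α + Σxᵢ, posterior rate = β + n.
So α = 65 − 49 = 16 and β = 16 − 8 = 8.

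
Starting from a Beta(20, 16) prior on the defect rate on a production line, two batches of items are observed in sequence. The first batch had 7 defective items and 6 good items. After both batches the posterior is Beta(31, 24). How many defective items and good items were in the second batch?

4 defective items and 2 good items

Sequential conjugate updates are equivalent to a single update on the pooled data, so total successes = posterior α − prior α and total failures = posterior β − prior β.
Total across both batches: 31−20=11 defective items, 24−16=8 good items.
Subtract the first batch: 11−7=4 defective items and 8−6=2 good items.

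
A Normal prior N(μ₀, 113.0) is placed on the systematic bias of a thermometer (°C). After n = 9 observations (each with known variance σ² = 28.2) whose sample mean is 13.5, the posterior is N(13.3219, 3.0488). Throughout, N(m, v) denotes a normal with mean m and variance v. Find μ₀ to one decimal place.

μ₀ = 6.9

The posterior mean is a precision-weighted average: μ_n = (τ₀μ₀ + τ_data·x̄)/(τ₀+τ_data), with τ₀=1/σ₀² and τ_data=n/σ².
Here τ₀ = 1/113.0 = 0.008850 and τ_data = 9/28.2 = 0.319149, so τ_n = 0.327999.
Rearranging for μ₀: μ₀ = (μ_n·τ_n − τ_data·x̄)/τ₀ = (13.3219·0.327999 − 0.319149·13.5) / 0.008850 = 0.061058/0.008850 ≈ 6.9.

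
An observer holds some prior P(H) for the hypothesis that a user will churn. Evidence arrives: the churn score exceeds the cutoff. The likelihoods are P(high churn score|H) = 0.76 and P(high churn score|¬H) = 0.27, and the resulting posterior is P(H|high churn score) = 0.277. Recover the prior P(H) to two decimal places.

P(H) = 0.12

In odds form, posterior odds = prior odds × likelihood ratio, so prior odds = posterior odds ÷ LR.
Posterior odds = 0.277/(1−0.277) = 0.3831. LR = 0.76/0.27 = 2.8148.
Prior odds = 0.3831/2.8148 = 0.1361, so P(H) = 0.1361/(1+0.1361) ≈ 0.12.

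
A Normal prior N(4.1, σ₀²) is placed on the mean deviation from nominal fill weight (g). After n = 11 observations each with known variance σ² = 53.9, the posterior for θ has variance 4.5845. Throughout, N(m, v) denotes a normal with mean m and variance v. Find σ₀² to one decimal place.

σ₀² = 71.2

Posterior precision equals prior precision plus data precision: 1/σ_n² = 1/σ₀² + n/σ².
So 1/σ₀² = 1/4.5845 − 11/53.9 = 0.218126 − 0.204082 = 0.014044.
Hence σ₀² = 1/0.014044 ≈ 71.2.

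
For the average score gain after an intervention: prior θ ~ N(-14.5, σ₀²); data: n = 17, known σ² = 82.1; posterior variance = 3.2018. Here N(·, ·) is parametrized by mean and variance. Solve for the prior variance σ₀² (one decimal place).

σ₀² = 9.5

Posterior precision equals prior precision plus data precision: 1/σ_n² = 1/σ₀² + n/σ².
So 1/σ₀² = 1/3.2018 − 17/82.1 = 0.312324 − 0.207065 = 0.105259.
Hence σ₀² = 1/0.105259 ≈ 9.5.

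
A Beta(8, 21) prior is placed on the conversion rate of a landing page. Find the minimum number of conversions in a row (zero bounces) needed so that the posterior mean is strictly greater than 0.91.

After k conversions and 0 bounces the posterior is Beta(8+k, 21), with mean (8+k)/(8+21+k).
Set (8+k)/(29+k) > 0.91 and solve: k > (0.91·29 − 8)/(1 − 0.91) = 204.333.
The smallest integer exceeding 204.333 is 205.

k = 205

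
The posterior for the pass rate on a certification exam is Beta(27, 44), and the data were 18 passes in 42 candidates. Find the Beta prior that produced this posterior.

Beta(9, 20)

Beta is conjugate to the binomial likelihood: posterior = Beta(a+s, b+f).
Subtract the data counts: 27−18=9, 44−24=20.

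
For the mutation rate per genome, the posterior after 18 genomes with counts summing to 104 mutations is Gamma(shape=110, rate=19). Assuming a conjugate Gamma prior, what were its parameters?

Gamma–Poisson conjugacy: posterior shape = α + Σxᵢ, posterior rate = β + n.
So α = 110 − 104 = 6 and β = 19 − 18 = 1.

Gamma(shape=6, rate=1)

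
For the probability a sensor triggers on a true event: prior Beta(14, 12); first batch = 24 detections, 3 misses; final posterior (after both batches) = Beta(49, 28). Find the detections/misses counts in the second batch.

Because Beta–binomial updating is additive in the counts, the combined data contributed (α_post−α_prior, β_post−β_prior) successes and failures.
Total across both batches: 49−14=35 detections, 28−12=16 misses.
Subtract the first batch: 35−24=11 detections and 16−3=13 misses.

11 detections and 13 misses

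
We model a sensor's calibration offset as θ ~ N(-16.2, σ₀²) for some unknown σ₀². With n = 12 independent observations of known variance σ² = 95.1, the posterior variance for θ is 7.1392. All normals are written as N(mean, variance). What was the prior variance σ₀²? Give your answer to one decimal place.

σ₀² = 72.0

Posterior precision equals prior precision plus data precision: 1/σ_n² = 1/σ₀² + n/σ².
So 1/σ₀² = 1/7.1392 − 12/95.1 = 0.140072 − 0.126183 = 0.013889.
Hence σ₀² = 1/0.013889 ≈ 72.0.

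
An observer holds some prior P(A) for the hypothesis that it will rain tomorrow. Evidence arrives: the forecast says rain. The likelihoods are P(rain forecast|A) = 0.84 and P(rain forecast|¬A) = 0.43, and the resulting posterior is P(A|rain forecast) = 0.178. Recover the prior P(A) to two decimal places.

P(A) = 0.10

Bayes' rule in odds form gives O(A|E) = O(A)·[P(E|A)/P(E|¬A)], hence O(A) = O(A|E)/LR.
Posterior odds = 0.178/(1−0.178) = 0.2165. LR = 0.84/0.43 = 1.9535.
Prior odds = 0.2165/1.9535 = 0.1108, so P(A) = 0.1108/(1+0.1108) ≈ 0.10.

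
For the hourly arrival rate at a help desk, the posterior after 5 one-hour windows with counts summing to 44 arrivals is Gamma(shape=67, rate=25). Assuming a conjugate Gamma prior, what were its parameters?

Gamma(shape=23, rate=20)

A Gamma(α, β) prior (rate parametrization) on a Poisson rate with n observations summing to S gives posterior Gamma(α+S, β+n).
So α = 67 − 44 = 23 and β = 25 − 5 = 20.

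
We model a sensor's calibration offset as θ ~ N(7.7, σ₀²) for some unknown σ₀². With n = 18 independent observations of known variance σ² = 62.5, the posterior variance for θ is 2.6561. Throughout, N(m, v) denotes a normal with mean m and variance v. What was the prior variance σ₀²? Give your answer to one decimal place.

For the Normal–Normal model with known σ², precisions add: τ_n = τ₀ + n/σ².
So 1/σ₀² = 1/2.6561 − 18/62.5 = 0.376492 − 0.288000 = 0.088492.
Hence σ₀² = 1/0.088492 ≈ 11.3.

σ₀² = 11.3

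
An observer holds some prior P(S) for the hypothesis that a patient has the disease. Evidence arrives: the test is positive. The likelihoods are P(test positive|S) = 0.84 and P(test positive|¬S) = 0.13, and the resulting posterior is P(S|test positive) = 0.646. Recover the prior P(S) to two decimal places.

In odds form, posterior odds = prior odds × likelihood ratio, so prior odds = posterior odds ÷ LR.
Posterior odds = 0.646/(1−0.646) = 1.8249. LR = 0.84/0.13 = 6.4615.
Prior odds = 1.8249/6.4615 = 0.2824, so P(S) = 0.2824/(1+0.2824) ≈ 0.22.

P(S) = 0.22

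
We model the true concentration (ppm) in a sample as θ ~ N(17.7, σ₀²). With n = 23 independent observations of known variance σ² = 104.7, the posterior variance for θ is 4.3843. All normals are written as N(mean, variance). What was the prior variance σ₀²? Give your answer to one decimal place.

σ₀² = 118.9

For the Normal–Normal model with known σ², precisions add: τ_n = τ₀ + n/σ².
So 1/σ₀² = 1/4.3843 − 23/104.7 = 0.228087 − 0.219675 = 0.008412.
Hence σ₀² = 1/0.008412 ≈ 118.9.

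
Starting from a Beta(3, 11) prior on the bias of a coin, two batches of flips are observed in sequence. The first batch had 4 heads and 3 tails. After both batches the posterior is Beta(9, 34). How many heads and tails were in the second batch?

Because Beta–binomial updating is additive in the counts, the combined data contributed (α_post−α_prior, β_post−β_prior) successes and failures.
Total across both batches: 9−3=6 heads, 34−11=23 tails.
Subtract the first batch: 6−4=2 heads and 23−3=20 tails.

2 heads and 20 tails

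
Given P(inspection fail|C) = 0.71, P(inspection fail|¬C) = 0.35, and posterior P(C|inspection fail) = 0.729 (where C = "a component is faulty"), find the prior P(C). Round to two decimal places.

P(C) = 0.57

Bayes' rule in odds form gives O(C|E) = O(C)·[P(E|C)/P(E|¬C)], hence O(C) = O(C|E)/LR.
Posterior odds = 0.729/(1−0.729) = 2.6900. LR = 0.71/0.35 = 2.0286.
Prior odds = 2.6900/2.0286 = 1.3260, so P(C) = 1.3260/(1+1.3260) ≈ 0.57.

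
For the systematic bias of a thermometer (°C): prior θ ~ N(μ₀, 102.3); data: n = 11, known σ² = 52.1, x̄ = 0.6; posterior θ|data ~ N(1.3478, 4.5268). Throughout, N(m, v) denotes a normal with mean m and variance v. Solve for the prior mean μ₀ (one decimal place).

With known observation variance, the Normal–Normal posterior has precision τ_n = τ₀ + n/σ² and mean μ_n = (τ₀μ₀ + (n/σ²)x̄)/τ_n.
Here τ₀ = 1/102.3 = 0.009775 and τ_data = 11/52.1 = 0.211132, so τ_n = 0.220907.
Rearranging for μ₀: μ₀ = (μ_n·τ_n − τ_data·x̄)/τ₀ = (1.3478·0.220907 − 0.211132·0.6) / 0.009775 = 0.171059/0.009775 ≈ 17.5.

μ₀ = 17.5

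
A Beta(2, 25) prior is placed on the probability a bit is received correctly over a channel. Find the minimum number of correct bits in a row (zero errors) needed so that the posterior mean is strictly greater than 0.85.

After k correct bits and 0 errors the posterior is Beta(2+k, 25), with mean (2+k)/(2+25+k).
Set (2+k)/(27+k) > 0.85 and solve: k > (0.85·27 − 2)/(1 − 0.85) = 139.667.
The smallest integer exceeding 139.667 is 140.

k = 140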